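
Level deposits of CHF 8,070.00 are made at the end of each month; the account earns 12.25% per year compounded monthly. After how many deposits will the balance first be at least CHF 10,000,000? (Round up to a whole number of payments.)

258 payments

Periodic rate r = 0.1225/12 per month; n is counted in months.
Ordinary annuity FV: 10,000,000 = 8,070 × [((1+r)^n − 1)/r].
(1+r)^n = 1 + 10,000,000 × r / 8,070, so n = ln(1 + 10,000,000·r/8,070) / ln(1+r) = 257.34.
Round up to a whole number of payments: n = 258.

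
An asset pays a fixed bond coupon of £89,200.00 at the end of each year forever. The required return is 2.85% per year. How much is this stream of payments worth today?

Periodic rate r = 0.0285 per year.
Level perpetuity: PV = PMT / r = 89,200 / (0.0285) = £3,129,824.56.

£3,129,824.56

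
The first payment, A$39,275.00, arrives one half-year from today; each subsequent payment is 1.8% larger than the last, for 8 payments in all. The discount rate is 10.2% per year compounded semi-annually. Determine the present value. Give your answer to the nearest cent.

Periodic rate r = 0.102/2 per half-year; n is counted in half-years.
Growing ordinary annuity: PV = PMT₁ × [1 − ((1+g)/(1+r))^n] / (r − g) = 39,275 × [1 − ((1+0.018)/(1+r))^8] / (r − 0.018) = A$268,083.94.

A$268,083.94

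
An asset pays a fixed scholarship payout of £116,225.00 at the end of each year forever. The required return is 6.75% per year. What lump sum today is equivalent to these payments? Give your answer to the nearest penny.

£1,721,851.85

Periodic rate r = 0.0675 per year.
Level perpetuity: PV = PMT / r = 116,225 / (0.0675) = £1,721,851.85.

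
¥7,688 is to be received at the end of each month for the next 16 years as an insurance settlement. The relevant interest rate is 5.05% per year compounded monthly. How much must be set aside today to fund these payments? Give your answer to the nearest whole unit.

¥1,011,153

This is an ordinary annuity: 192 payments of ¥7,688 at the end of each month.
Periodic rate r = 0.0505/12 per month; n is counted in months.
PV = PMT × [(1 − (1+r)^−n)/r] = 7,688 × [1 − (1+r)^−192] / r = ¥1,011,153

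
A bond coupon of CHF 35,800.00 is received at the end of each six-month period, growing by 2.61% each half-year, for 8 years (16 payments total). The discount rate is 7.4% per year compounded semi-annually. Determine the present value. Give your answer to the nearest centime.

CHF 510,882.86

Periodic rate r = 0.074/2 per half-year; n is counted in half-years.
Growing ordinary annuity: PV = PMT₁ × [1 − ((1+g)/(1+r))^n] / (r − g) = 35,800 × [1 − ((1+0.0261)/(1+r))^16] / (r − 0.0261) = CHF 510,882.86.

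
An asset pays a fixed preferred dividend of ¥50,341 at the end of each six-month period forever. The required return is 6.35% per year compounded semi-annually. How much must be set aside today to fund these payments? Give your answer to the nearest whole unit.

Periodic rate r = 0.0635/2 per half-year.
Level perpetuity: PV = PMT / r = 50,341 / (0.0635/2) = ¥1,585,543.

¥1,585,543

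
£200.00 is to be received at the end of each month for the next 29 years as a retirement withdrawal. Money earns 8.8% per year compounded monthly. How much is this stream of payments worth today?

£25,127.60

This is an ordinary annuity: 348 payments of £200.00 at the end of each month.
Periodic rate r = 0.088/12 per month; n is counted in months.
PV = PMT × [(1 − (1+r)^−n)/r] = 200 × [1 − (1+r)^−348] / r = £25,127.60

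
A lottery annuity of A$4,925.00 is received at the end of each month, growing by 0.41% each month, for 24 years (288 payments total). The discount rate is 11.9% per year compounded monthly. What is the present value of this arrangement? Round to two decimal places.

A$686,283.13

Periodic rate r = 0.119/12 per month; n is counted in months.
Growing ordinary annuity: PV = PMT₁ × [1 − ((1+g)/(1+r))^n] / (r − g) = 4,925 × [1 − ((1+0.0041)/(1+r))^288] / (r − 0.0041) = A$686,283.13.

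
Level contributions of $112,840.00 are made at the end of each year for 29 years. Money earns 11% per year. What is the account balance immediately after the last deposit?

$20,130,338.62

This is an ordinary annuity: 29 deposits of $112,840.00 at the end of each year.
Periodic rate r = 0.11 per year.
FV = PMT × [((1+r)^n − 1)/r] = 112,840 × [(1+r)^29 − 1] / r = $20,130,338.62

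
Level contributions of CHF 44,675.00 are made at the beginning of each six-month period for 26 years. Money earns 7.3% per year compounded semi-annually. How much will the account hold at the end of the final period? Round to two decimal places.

CHF 6,914,962.64

This is an annuity due: 52 deposits of CHF 44,675.00 at the beginning of each six-month period.
Periodic rate r = 0.073/2 per half-year; n is counted in half-years.
FV = PMT × [((1+r)^n − 1)/r] × (1+r) = 44,675 × [(1+r)^52 − 1] / r × (1+r) = CHF 6,914,962.64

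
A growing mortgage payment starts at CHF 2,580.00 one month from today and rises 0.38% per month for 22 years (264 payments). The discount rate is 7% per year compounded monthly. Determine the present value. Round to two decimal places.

Periodic rate r = 0.07/12 per month; n is counted in months.
Growing ordinary annuity: PV = PMT₁ × [1 − ((1+g)/(1+r))^n] / (r − g) = 2,580 × [1 − ((1+0.0038)/(1+r))^264] / (r − 0.0038) = CHF 525,149.87.

CHF 525,149.87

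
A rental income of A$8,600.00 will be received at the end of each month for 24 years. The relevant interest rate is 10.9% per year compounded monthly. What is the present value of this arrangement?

This is an ordinary annuity: 288 payments of A$8,600.00 at the end of each month.
Periodic rate r = 0.109/12 per month; n is counted in months.
PV = PMT × [(1 − (1+r)^−n)/r] = 8,600 × [1 − (1+r)^−288] / r = A$876,761.65

A$876,761.65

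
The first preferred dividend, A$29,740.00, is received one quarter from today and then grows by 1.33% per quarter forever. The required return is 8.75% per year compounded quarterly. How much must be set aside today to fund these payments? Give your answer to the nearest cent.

A$3,468,221.57

Periodic rate r = 0.0875/4 per quarter.
Growing perpetuity (Gordon): PV = PMT₁ / (r − g) = 29,740 / (r − 0.0133) = A$3,468,221.57.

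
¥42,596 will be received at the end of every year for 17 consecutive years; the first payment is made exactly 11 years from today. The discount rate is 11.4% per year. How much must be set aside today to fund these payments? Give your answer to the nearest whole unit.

¥106,687

Ordinary annuity of 17 payments, first payment at period 11.
Periodic rate r = 0.114 per year.
The ordinary-annuity PV formula values the stream one period before the first payment (period 10); discount that back 10 periods:
PV₀ = 42,596 × [1 − (1+r)^−17] / r × (1+r)^−10 = ¥106,687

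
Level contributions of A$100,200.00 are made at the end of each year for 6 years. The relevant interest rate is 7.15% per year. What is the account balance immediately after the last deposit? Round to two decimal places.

This is an ordinary annuity: 6 deposits of A$100,200.00 at the end of each year.
Periodic rate r = 0.0715 per year.
FV = PMT × [((1+r)^n − 1)/r] = 100,200 × [(1+r)^6 − 1] / r = A$719,474.73

A$719,474.73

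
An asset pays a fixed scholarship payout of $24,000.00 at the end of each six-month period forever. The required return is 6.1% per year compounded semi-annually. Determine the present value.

Periodic rate r = 0.061/2 per half-year.
Level perpetuity: PV = PMT / r = 24,000 / (0.061/2) = $786,885.25.

$786,885.25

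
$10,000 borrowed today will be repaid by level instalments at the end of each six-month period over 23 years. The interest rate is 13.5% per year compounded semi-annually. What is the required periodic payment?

$710.19

Level ordinary annuity; solve PV = PMT × [(1 − (1+r)^−n)/r] for PMT.
Periodic rate r = 0.135/2 per half-year; n is counted in half-years.
With n = 46: PMT = 10,000 / ([(1 − (1+r)^−n)/r]) = $710.19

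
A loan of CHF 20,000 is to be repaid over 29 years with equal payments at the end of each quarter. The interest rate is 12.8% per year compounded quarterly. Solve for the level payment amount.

CHF 657.01

Level ordinary annuity; solve PV = PMT × [(1 − (1+r)^−n)/r] for PMT.
Periodic rate r = 0.128/4 per quarter; n is counted in quarters.
With n = 116: PMT = 20,000 / ([(1 − (1+r)^−n)/r]) = CHF 657.01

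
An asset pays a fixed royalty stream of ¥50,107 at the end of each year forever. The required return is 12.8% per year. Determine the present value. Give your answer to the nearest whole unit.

Periodic rate r = 0.128 per year.
Level perpetuity: PV = PMT / r = 50,107 / (0.128) = ¥391,461.

¥391,461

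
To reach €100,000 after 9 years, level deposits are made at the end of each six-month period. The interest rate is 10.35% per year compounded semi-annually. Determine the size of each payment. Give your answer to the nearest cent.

Level ordinary annuity; solve FV = PMT × [((1+r)^n − 1)/r] for PMT.
Periodic rate r = 0.1035/2 per half-year; n is counted in half-years.
With n = 18: PMT = 100,000 / ([((1+r)^n − 1)/r]) = €3,496.98

€3,496.98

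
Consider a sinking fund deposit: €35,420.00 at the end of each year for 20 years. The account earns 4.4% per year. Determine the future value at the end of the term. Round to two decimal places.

€1,099,609.09

This is an ordinary annuity: 20 deposits of €35,420.00 at the end of each year.
Periodic rate r = 0.044 per year.
FV = PMT × [((1+r)^n − 1)/r] = 35,420 × [(1+r)^20 − 1] / r = €1,099,609.09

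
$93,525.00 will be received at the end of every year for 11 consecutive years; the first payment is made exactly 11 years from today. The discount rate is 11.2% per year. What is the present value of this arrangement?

Ordinary annuity of 11 payments, first payment at period 11.
Periodic rate r = 0.112 per year.
The ordinary-annuity PV formula values the stream one period before the first payment (period 10); discount that back 10 periods:
PV₀ = 93,525 × [1 − (1+r)^−11] / r × (1+r)^−10 = $198,994.83

$198,994.83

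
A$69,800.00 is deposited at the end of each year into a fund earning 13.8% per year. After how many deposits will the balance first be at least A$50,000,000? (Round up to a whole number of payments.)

36 payments

Periodic rate r = 0.138 per year.
Ordinary annuity FV: 50,000,000 = 69,800 × [((1+r)^n − 1)/r].
(1+r)^n = 1 + 50,000,000 × r / 69,800, so n = ln(1 + 50,000,000·r/69,800) / ln(1+r) = 35.61.
Round up to a whole number of payments: n = 36.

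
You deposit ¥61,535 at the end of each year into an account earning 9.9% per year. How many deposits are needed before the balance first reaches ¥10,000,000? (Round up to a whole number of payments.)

31 payments

Periodic rate r = 0.099 per year.
Ordinary annuity FV: 10,000,000 = 61,535 × [((1+r)^n − 1)/r].
(1+r)^n = 1 + 10,000,000 × r / 61,535, so n = ln(1 + 10,000,000·r/61,535) / ln(1+r) = 30.07.
Round up to a whole number of payments: n = 31.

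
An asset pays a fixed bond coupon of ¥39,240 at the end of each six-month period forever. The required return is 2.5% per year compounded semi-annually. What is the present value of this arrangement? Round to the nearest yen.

¥3,139,200

Periodic rate r = 0.025/2 per half-year.
Level perpetuity: PV = PMT / r = 39,240 / (0.025/2) = ¥3,139,200.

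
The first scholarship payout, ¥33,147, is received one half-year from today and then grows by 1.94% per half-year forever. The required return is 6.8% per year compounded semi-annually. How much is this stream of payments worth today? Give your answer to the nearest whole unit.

Periodic rate r = 0.068/2 per half-year.
Growing perpetuity (Gordon): PV = PMT₁ / (r − g) = 33,147 / (r − 0.0194) = ¥2,270,342.

¥2,270,342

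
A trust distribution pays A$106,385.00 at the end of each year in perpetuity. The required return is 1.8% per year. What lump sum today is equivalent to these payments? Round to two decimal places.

A$5,910,277.78

Periodic rate r = 0.018 per year.
Level perpetuity: PV = PMT / r = 106,385 / (0.018) = A$5,910,277.78.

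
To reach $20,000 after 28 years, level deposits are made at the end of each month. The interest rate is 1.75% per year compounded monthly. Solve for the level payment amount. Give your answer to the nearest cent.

$46.17

Level ordinary annuity; solve FV = PMT × [((1+r)^n − 1)/r] for PMT.
Periodic rate r = 0.0175/12 per month; n is counted in months.
With n = 336: PMT = 20,000 / ([((1+r)^n − 1)/r]) = $46.17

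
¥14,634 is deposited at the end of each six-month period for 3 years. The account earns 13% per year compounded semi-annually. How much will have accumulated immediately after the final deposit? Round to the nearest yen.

¥103,371

This is an ordinary annuity: 6 deposits of ¥14,634 at the end of each six-month period.
Periodic rate r = 0.13/2 per half-year; n is counted in half-years.
FV = PMT × [((1+r)^n − 1)/r] = 14,634 × [(1+r)^6 − 1] / r = ¥103,371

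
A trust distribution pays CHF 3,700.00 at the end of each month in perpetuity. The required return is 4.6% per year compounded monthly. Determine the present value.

CHF 965,217.39

Periodic rate r = 0.046/12 per month.
Level perpetuity: PV = PMT / r = 3,700 / (0.046/12) = CHF 965,217.39.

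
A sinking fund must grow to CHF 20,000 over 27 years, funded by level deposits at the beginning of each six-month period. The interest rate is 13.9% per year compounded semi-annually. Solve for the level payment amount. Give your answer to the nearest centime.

Level annuity due; solve FV = PMT × [((1+r)^n − 1)/r] × (1+r) for PMT.
Periodic rate r = 0.139/2 per half-year; n is counted in half-years.
With n = 54: PMT = 20,000 / ([((1+r)^n − 1)/r] × (1+r)) = CHF 35.46

CHF 35.46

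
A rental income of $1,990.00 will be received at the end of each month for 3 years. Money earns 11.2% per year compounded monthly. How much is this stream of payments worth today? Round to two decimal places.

$60,608.81

This is an ordinary annuity: 36 payments of $1,990.00 at the end of each month.
Periodic rate r = 0.112/12 per month; n is counted in months.
PV = PMT × [(1 − (1+r)^−n)/r] = 1,990 × [1 − (1+r)^−36] / r = $60,608.81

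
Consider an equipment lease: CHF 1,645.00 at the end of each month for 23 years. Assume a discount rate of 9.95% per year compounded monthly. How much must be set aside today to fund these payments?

This is an ordinary annuity: 276 payments of CHF 1,645.00 at the end of each month.
Periodic rate r = 0.0995/12 per month; n is counted in months.
PV = PMT × [(1 − (1+r)^−n)/r] = 1,645 × [1 − (1+r)^−276] / r = CHF 178,080.60

CHF 178,080.60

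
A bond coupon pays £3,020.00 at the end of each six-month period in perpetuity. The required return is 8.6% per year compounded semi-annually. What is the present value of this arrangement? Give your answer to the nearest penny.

Periodic rate r = 0.086/2 per half-year.
Level perpetuity: PV = PMT / r = 3,020 / (0.086/2) = £70,232.56.

£70,232.56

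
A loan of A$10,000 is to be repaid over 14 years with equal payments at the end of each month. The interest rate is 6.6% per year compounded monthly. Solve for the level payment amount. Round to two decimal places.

A$91.35

Level ordinary annuity; solve PV = PMT × [(1 − (1+r)^−n)/r] for PMT.
Periodic rate r = 0.066/12 per month; n is counted in months.
With n = 168: PMT = 10,000 / ([(1 − (1+r)^−n)/r]) = A$91.35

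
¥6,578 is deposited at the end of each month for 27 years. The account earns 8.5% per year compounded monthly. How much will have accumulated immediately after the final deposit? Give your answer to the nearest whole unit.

This is an ordinary annuity: 324 deposits of ¥6,578 at the end of each month.
Periodic rate r = 0.085/12 per month; n is counted in months.
FV = PMT × [((1+r)^n − 1)/r] = 6,578 × [(1+r)^324 − 1] / r = ¥8,213,497

¥8,213,497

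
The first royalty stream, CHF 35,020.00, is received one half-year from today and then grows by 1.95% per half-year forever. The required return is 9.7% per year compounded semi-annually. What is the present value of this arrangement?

CHF 1,207,586.21

Periodic rate r = 0.097/2 per half-year.
Growing perpetuity (Gordon): PV = PMT₁ / (r − g) = 35,020 / (r − 0.0195) = CHF 1,207,586.21.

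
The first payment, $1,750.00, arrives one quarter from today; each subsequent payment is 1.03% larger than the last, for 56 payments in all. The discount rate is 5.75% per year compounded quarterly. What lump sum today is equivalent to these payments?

$86,670.50

Periodic rate r = 0.0575/4 per quarter; n is counted in quarters.
Growing ordinary annuity: PV = PMT₁ × [1 − ((1+g)/(1+r))^n] / (r − g) = 1,750 × [1 − ((1+0.0103)/(1+r))^56] / (r − 0.0103) = $86,670.50.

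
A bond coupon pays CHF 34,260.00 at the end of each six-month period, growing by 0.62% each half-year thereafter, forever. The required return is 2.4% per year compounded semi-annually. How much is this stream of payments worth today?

CHF 5,906,896.55

Periodic rate r = 0.024/2 per half-year.
Growing perpetuity (Gordon): PV = PMT₁ / (r − g) = 34,260 / (r − 0.0062) = CHF 5,906,896.55.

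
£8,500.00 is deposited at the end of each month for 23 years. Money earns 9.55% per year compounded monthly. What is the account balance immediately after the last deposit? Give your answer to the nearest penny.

£8,454,389.60

This is an ordinary annuity: 276 deposits of £8,500.00 at the end of each month.
Periodic rate r = 0.0955/12 per month; n is counted in months.
FV = PMT × [((1+r)^n − 1)/r] = 8,500 × [(1+r)^276 − 1] / r = £8,454,389.60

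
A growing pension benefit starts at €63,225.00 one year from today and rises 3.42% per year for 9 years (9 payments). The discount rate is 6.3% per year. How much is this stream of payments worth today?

Periodic rate r = 0.063 per year.
Growing ordinary annuity: PV = PMT₁ × [1 − ((1+g)/(1+r))^n] / (r − g) = 63,225 × [1 − ((1+0.0342)/(1+r))^9] / (r − 0.0342) = €480,811.39.

€480,811.39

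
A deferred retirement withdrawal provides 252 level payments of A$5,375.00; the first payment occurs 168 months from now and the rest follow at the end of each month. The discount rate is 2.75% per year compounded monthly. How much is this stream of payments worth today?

A$701,470.51

Ordinary annuity of 252 payments, first payment at period 168.
Periodic rate r = 0.0275/12 per month; n is counted in months.
The ordinary-annuity PV formula values the stream one period before the first payment (period 167); discount that back 167 periods:
PV₀ = 5,375 × [1 − (1+r)^−252] / r × (1+r)^−167 = A$701,470.51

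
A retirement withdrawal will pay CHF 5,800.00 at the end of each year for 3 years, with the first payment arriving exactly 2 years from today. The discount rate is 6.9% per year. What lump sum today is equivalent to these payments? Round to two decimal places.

CHF 14,264.63

Ordinary annuity of 3 payments, first payment at period 2.
Periodic rate r = 0.069 per year.
The ordinary-annuity PV formula values the stream one period before the first payment (period 1); discount that back 1 periods:
PV₀ = 5,800 × [1 − (1+r)^−3] / r × (1+r)^−1 = CHF 14,264.63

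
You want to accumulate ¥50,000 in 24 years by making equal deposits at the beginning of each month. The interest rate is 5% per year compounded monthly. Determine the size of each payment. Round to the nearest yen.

¥90

Level annuity due; solve FV = PMT × [((1+r)^n − 1)/r] × (1+r) for PMT.
Periodic rate r = 0.05/12 per month; n is counted in months.
With n = 288: PMT = 50,000 / ([((1+r)^n − 1)/r] × (1+r)) = ¥90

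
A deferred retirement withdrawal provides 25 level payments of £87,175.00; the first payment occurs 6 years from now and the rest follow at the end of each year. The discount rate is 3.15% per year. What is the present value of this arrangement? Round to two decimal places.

£1,278,477.01

Ordinary annuity of 25 payments, first payment at period 6.
Periodic rate r = 0.0315 per year.
The ordinary-annuity PV formula values the stream one period before the first payment (period 5); discount that back 5 periods:
PV₀ = 87,175 × [1 − (1+r)^−25] / r × (1+r)^−5 = £1,278,477.01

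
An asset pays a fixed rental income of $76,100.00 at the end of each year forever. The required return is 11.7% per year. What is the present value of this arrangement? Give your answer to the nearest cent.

$650,427.35

Periodic rate r = 0.117 per year.
Level perpetuity: PV = PMT / r = 76,100 / (0.117) = $650,427.35.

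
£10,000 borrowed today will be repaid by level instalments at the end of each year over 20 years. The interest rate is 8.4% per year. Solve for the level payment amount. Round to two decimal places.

£1,049.03

Level ordinary annuity; solve PV = PMT × [(1 − (1+r)^−n)/r] for PMT.
Periodic rate r = 0.084 per year.
With n = 20: PMT = 10,000 / ([(1 − (1+r)^−n)/r]) = £1,049.03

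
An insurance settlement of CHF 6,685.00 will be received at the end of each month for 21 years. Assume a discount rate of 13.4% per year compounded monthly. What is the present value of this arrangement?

CHF 562,194.23

This is an ordinary annuity: 252 payments of CHF 6,685.00 at the end of each month.
Periodic rate r = 0.134/12 per month; n is counted in months.
PV = PMT × [(1 − (1+r)^−n)/r] = 6,685 × [1 − (1+r)^−252] / r = CHF 562,194.23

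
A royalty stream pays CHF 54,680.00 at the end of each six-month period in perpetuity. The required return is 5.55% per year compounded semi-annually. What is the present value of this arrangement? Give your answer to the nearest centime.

CHF 1,970,450.45

Periodic rate r = 0.0555/2 per half-year.
Level perpetuity: PV = PMT / r = 54,680 / (0.0555/2) = CHF 1,970,450.45.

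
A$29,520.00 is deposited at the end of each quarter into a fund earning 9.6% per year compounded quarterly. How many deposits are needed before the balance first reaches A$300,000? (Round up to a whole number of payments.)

Periodic rate r = 0.096/4 per quarter; n is counted in quarters.
Ordinary annuity FV: 300,000 = 29,520 × [((1+r)^n − 1)/r].
(1+r)^n = 1 + 300,000 × r / 29,520, so n = ln(1 + 300,000·r/29,520) / ln(1+r) = 9.20.
Round up to a whole number of payments: n = 10.

10 payments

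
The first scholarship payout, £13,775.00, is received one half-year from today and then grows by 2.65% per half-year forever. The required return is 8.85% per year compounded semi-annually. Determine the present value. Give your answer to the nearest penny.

Periodic rate r = 0.0885/2 per half-year.
Growing perpetuity (Gordon): PV = PMT₁ / (r − g) = 13,775 / (r − 0.0265) = £776,056.34.

£776,056.34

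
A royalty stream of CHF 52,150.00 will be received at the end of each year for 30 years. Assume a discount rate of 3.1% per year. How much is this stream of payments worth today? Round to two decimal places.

This is an ordinary annuity: 30 payments of CHF 52,150.00 at the end of each year.
Periodic rate r = 0.031 per year.
PV = PMT × [(1 − (1+r)^−n)/r] = 52,150 × [1 − (1+r)^−30] / r = CHF 1,009,075.81

CHF 1,009,075.81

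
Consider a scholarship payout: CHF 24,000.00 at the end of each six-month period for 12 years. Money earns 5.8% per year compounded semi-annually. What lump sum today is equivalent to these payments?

CHF 410,866.30

This is an ordinary annuity: 24 payments of CHF 24,000.00 at the end of each six-month period.
Periodic rate r = 0.058/2 per half-year; n is counted in half-years.
PV = PMT × [(1 − (1+r)^−n)/r] = 24,000 × [1 − (1+r)^−24] / r = CHF 410,866.30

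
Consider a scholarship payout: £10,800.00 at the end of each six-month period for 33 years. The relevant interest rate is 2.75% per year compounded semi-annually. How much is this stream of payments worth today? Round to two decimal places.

£466,533.03

This is an ordinary annuity: 66 payments of £10,800.00 at the end of each six-month period.
Periodic rate r = 0.0275/2 per half-year; n is counted in half-years.
PV = PMT × [(1 − (1+r)^−n)/r] = 10,800 × [1 − (1+r)^−66] / r = £466,533.03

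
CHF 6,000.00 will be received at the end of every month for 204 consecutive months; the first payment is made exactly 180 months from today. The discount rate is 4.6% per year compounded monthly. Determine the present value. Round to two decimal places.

Ordinary annuity of 204 payments, first payment at period 180.
Periodic rate r = 0.046/12 per month; n is counted in months.
The ordinary-annuity PV formula values the stream one period before the first payment (period 179); discount that back 179 periods:
PV₀ = 6,000 × [1 − (1+r)^−204] / r × (1+r)^−179 = CHF 427,568.15

CHF 427,568.15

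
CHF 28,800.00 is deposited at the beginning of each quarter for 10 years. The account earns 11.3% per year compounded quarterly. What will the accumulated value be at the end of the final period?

CHF 2,146,367.71

This is an annuity due: 40 deposits of CHF 28,800.00 at the beginning of each quarter.
Periodic rate r = 0.113/4 per quarter; n is counted in quarters.
FV = PMT × [((1+r)^n − 1)/r] × (1+r) = 28,800 × [(1+r)^40 − 1] / r × (1+r) = CHF 2,146,367.71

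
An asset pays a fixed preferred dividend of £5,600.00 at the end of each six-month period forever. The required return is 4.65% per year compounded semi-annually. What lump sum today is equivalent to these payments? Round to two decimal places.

£240,860.22

Periodic rate r = 0.0465/2 per half-year.
Level perpetuity: PV = PMT / r = 5,600 / (0.0465/2) = £240,860.22.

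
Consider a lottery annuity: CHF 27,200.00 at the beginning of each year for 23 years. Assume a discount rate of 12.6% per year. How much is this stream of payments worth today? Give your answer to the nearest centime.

CHF 227,211.17

This is an annuity due: 23 payments of CHF 27,200.00 at the beginning of each year.
Periodic rate r = 0.126 per year.
PV = PMT × [(1 − (1+r)^−n)/r] × (1+r) = 27,200 × [1 − (1+r)^−23] / r × (1+r) = CHF 227,211.17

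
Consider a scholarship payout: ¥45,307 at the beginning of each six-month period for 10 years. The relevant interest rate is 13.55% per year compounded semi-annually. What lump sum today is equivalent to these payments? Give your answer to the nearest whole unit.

¥521,588

This is an annuity due: 20 payments of ¥45,307 at the beginning of each six-month period.
Periodic rate r = 0.1355/2 per half-year; n is counted in half-years.
PV = PMT × [(1 − (1+r)^−n)/r] × (1+r) = 45,307 × [1 − (1+r)^−20] / r × (1+r) = ¥521,588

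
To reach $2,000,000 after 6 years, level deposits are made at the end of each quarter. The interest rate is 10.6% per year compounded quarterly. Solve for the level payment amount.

Level ordinary annuity; solve FV = PMT × [((1+r)^n − 1)/r] for PMT.
Periodic rate r = 0.106/4 per quarter; n is counted in quarters.
With n = 24: PMT = 2,000,000 / ([((1+r)^n − 1)/r]) = $60,687.07

$60,687.07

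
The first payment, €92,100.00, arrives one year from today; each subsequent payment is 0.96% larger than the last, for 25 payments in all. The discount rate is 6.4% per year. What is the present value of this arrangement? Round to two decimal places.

€1,237,131.52

Periodic rate r = 0.064 per year.
Growing ordinary annuity: PV = PMT₁ × [1 − ((1+g)/(1+r))^n] / (r − g) = 92,100 × [1 − ((1+0.0096)/(1+r))^25] / (r − 0.0096) = €1,237,131.52.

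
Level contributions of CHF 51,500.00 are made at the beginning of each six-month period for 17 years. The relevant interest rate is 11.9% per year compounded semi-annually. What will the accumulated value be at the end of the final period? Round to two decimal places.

This is an annuity due: 34 deposits of CHF 51,500.00 at the beginning of each six-month period.
Periodic rate r = 0.119/2 per half-year; n is counted in half-years.
FV = PMT × [((1+r)^n − 1)/r] × (1+r) = 51,500 × [(1+r)^34 − 1] / r × (1+r) = CHF 5,626,661.61

CHF 5,626,661.61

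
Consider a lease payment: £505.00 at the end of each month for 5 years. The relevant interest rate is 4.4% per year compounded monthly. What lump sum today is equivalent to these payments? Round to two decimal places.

This is an ordinary annuity: 60 payments of £505.00 at the end of each month.
Periodic rate r = 0.044/12 per month; n is counted in months.
PV = PMT × [(1 − (1+r)^−n)/r] = 505 × [1 − (1+r)^−60] / r = £27,154.07

£27,154.07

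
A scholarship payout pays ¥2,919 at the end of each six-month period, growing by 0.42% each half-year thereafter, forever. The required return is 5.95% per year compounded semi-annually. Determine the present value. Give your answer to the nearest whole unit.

Periodic rate r = 0.0595/2 per half-year.
Growing perpetuity (Gordon): PV = PMT₁ / (r − g) = 2,919 / (r − 0.0042) = ¥114,247.

¥114,247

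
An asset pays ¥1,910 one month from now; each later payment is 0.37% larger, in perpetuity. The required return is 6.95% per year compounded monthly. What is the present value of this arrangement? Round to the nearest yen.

¥913,147

Periodic rate r = 0.0695/12 per month.
Growing perpetuity (Gordon): PV = PMT₁ / (r − g) = 1,910 / (r − 0.0037) = ¥913,147.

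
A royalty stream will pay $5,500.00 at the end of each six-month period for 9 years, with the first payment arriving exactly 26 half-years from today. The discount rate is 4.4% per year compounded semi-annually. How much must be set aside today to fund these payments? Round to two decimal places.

Ordinary annuity of 18 payments, first payment at period 26.
Periodic rate r = 0.044/2 per half-year; n is counted in half-years.
The ordinary-annuity PV formula values the stream one period before the first payment (period 25); discount that back 25 periods:
PV₀ = 5,500 × [1 − (1+r)^−18] / r × (1+r)^−25 = $47,026.61

$47,026.61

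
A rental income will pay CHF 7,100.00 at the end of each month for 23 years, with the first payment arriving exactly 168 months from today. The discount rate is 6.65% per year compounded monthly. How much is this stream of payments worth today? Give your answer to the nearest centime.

Ordinary annuity of 276 payments, first payment at period 168.
Periodic rate r = 0.0665/12 per month; n is counted in months.
The ordinary-annuity PV formula values the stream one period before the first payment (period 167); discount that back 167 periods:
PV₀ = 7,100 × [1 − (1+r)^−276] / r × (1+r)^−167 = CHF 398,342.59

CHF 398,342.59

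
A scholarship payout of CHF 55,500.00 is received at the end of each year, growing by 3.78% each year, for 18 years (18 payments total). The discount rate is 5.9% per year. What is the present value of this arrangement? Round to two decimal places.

Periodic rate r = 0.059 per year.
Growing ordinary annuity: PV = PMT₁ × [1 − ((1+g)/(1+r))^n] / (r − g) = 55,500 × [1 − ((1+0.0378)/(1+r))^18] / (r − 0.0378) = CHF 798,743.85.

CHF 798,743.85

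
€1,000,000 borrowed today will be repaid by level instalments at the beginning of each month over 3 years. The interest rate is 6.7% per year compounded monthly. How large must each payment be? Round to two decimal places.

€30,569.44

Level annuity due; solve PV = PMT × [(1 − (1+r)^−n)/r] × (1+r) for PMT.
Periodic rate r = 0.067/12 per month; n is counted in months.
With n = 36: PMT = 1,000,000 / ([(1 − (1+r)^−n)/r] × (1+r)) = €30,569.44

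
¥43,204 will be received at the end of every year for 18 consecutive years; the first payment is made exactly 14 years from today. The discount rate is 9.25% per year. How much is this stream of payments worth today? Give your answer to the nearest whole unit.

Ordinary annuity of 18 payments, first payment at period 14.
Periodic rate r = 0.0925 per year.
The ordinary-annuity PV formula values the stream one period before the first payment (period 13); discount that back 13 periods:
PV₀ = 43,204 × [1 − (1+r)^−18] / r × (1+r)^−13 = ¥117,795

¥117,795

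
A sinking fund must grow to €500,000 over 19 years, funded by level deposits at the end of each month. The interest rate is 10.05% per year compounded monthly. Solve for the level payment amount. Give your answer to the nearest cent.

Level ordinary annuity; solve FV = PMT × [((1+r)^n − 1)/r] for PMT.
Periodic rate r = 0.1005/12 per month; n is counted in months.
With n = 228: PMT = 500,000 / ([((1+r)^n − 1)/r]) = €735.13

€735.13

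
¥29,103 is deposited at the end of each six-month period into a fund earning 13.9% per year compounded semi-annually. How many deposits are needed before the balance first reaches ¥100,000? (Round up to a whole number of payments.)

Periodic rate r = 0.139/2 per half-year; n is counted in half-years.
Ordinary annuity FV: 100,000 = 29,103 × [((1+r)^n − 1)/r].
(1+r)^n = 1 + 100,000 × r / 29,103, so n = ln(1 + 100,000·r/29,103) / ln(1+r) = 3.19.
Round up to a whole number of payments: n = 4.

4 payments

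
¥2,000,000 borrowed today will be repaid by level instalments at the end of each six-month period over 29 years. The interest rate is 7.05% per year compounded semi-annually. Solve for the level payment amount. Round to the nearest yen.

Level ordinary annuity; solve PV = PMT × [(1 − (1+r)^−n)/r] for PMT.
Periodic rate r = 0.0705/2 per half-year; n is counted in half-years.
With n = 58: PMT = 2,000,000 / ([(1 − (1+r)^−n)/r]) = ¥81,417

¥81,417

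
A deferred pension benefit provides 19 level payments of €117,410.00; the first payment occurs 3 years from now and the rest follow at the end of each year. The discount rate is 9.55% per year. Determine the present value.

€843,349.42

Ordinary annuity of 19 payments, first payment at period 3.
Periodic rate r = 0.0955 per year.
The ordinary-annuity PV formula values the stream one period before the first payment (period 2); discount that back 2 periods:
PV₀ = 117,410 × [1 − (1+r)^−19] / r × (1+r)^−2 = €843,349.42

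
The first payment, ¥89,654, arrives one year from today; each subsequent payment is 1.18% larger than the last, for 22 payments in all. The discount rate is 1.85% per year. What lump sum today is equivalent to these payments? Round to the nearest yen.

Periodic rate r = 0.0185 per year.
Growing ordinary annuity: PV = PMT₁ × [1 − ((1+g)/(1+r))^n] / (r − g) = 89,654 × [1 − ((1+0.0118)/(1+r))^22] / (r − 0.0118) = ¥1,808,486.

¥1,808,486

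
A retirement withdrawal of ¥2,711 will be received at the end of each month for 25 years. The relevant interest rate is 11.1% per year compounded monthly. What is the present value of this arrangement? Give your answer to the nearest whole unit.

This is an ordinary annuity: 300 payments of ¥2,711 at the end of each month.
Periodic rate r = 0.111/12 per month; n is counted in months.
PV = PMT × [(1 − (1+r)^−n)/r] = 2,711 × [1 − (1+r)^−300] / r = ¥274,573

¥274,573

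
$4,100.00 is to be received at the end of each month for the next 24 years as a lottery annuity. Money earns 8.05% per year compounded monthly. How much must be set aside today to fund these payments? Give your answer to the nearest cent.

$522,072.66

This is an ordinary annuity: 288 payments of $4,100.00 at the end of each month.
Periodic rate r = 0.0805/12 per month; n is counted in months.
PV = PMT × [(1 − (1+r)^−n)/r] = 4,100 × [1 − (1+r)^−288] / r = $522,072.66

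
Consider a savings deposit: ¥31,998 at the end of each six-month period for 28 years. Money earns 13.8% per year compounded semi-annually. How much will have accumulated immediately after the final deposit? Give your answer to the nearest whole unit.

¥18,990,992

This is an ordinary annuity: 56 deposits of ¥31,998 at the end of each six-month period.
Periodic rate r = 0.138/2 per half-year; n is counted in half-years.
FV = PMT × [((1+r)^n − 1)/r] = 31,998 × [(1+r)^56 − 1] / r = ¥18,990,992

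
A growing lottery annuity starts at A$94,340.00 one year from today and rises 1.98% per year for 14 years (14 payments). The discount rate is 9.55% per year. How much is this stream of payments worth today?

Periodic rate r = 0.0955 per year.
Growing ordinary annuity: PV = PMT₁ × [1 − ((1+g)/(1+r))^n] / (r − g) = 94,340 × [1 − ((1+0.0198)/(1+r))^14] / (r − 0.0198) = A$788,897.70.

A$788,897.70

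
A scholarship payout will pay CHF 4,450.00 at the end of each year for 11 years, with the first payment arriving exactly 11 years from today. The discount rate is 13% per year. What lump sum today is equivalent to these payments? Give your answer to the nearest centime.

Ordinary annuity of 11 payments, first payment at period 11.
Periodic rate r = 0.13 per year.
The ordinary-annuity PV formula values the stream one period before the first payment (period 10); discount that back 10 periods:
PV₀ = 4,450 × [1 − (1+r)^−11] / r × (1+r)^−10 = CHF 7,455.11

CHF 7,455.11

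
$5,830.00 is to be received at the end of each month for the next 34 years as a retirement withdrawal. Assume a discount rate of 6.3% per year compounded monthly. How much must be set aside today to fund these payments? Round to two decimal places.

$979,351.68

This is an ordinary annuity: 408 payments of $5,830.00 at the end of each month.
Periodic rate r = 0.063/12 per month; n is counted in months.
PV = PMT × [(1 − (1+r)^−n)/r] = 5,830 × [1 − (1+r)^−408] / r = $979,351.68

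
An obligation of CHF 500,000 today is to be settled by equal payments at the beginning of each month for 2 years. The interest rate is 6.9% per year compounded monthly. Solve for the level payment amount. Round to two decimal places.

CHF 22,235.77

Level annuity due; solve PV = PMT × [(1 − (1+r)^−n)/r] × (1+r) for PMT.
Periodic rate r = 0.069/12 per month; n is counted in months.
With n = 24: PMT = 500,000 / ([(1 − (1+r)^−n)/r] × (1+r)) = CHF 22,235.77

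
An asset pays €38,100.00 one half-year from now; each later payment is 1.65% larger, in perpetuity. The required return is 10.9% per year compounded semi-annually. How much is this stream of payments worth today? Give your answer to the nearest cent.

Periodic rate r = 0.109/2 per half-year.
Growing perpetuity (Gordon): PV = PMT₁ / (r − g) = 38,100 / (r − 0.0165) = €1,002,631.58.

€1,002,631.58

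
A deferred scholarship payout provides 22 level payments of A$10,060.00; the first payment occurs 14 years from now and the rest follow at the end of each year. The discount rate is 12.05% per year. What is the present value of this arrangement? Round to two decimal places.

A$17,465.36

Ordinary annuity of 22 payments, first payment at period 14.
Periodic rate r = 0.1205 per year.
The ordinary-annuity PV formula values the stream one period before the first payment (period 13); discount that back 13 periods:
PV₀ = 10,060 × [1 − (1+r)^−22] / r × (1+r)^−13 = A$17,465.36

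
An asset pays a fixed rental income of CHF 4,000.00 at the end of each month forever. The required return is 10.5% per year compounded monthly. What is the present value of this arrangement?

Periodic rate r = 0.105/12 per month.
Level perpetuity: PV = PMT / r = 4,000 / (0.105/12) = CHF 457,142.86.

CHF 457,142.86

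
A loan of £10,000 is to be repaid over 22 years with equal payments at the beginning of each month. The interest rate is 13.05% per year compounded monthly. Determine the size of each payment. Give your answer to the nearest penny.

£114.15

Level annuity due; solve PV = PMT × [(1 − (1+r)^−n)/r] × (1+r) for PMT.
Periodic rate r = 0.1305/12 per month; n is counted in months.
With n = 264: PMT = 10,000 / ([(1 − (1+r)^−n)/r] × (1+r)) = £114.15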